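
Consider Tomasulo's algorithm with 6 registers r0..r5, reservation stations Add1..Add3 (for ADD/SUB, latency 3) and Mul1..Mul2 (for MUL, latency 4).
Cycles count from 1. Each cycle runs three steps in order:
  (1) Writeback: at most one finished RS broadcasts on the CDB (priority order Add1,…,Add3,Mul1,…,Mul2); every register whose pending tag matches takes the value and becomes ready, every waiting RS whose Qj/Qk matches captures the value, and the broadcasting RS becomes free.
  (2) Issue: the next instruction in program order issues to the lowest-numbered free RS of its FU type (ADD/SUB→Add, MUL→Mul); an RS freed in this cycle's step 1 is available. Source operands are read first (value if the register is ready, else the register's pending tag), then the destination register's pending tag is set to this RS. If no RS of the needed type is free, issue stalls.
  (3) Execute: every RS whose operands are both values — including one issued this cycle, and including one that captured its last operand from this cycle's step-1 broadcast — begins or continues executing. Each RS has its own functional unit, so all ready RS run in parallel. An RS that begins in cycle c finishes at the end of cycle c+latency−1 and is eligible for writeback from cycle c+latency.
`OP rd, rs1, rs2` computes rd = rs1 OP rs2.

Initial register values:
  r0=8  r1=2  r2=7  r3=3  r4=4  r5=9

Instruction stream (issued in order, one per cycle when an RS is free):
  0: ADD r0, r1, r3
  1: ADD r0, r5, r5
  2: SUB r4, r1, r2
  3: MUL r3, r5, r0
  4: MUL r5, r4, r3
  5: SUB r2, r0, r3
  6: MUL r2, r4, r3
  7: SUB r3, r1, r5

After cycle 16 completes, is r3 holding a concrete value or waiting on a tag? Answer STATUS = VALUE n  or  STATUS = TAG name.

STATUS = TAG Add2

c1: issue ADD r0<-Add1 | r0:Add1,r1:2,r2:7,r3:3,r4:4,r5:9
c2: issue ADD r0<-Add2 | r0:Add2,r1:2,r2:7,r3:3,r4:4,r5:9
c3: issue SUB r4<-Add3 | r0:Add2,r1:2,r2:7,r3:3,r4:Add3,r5:9
c4: CDB Add1=5; issue MUL r3<-Mul1 | r0:Add2,r1:2,r2:7,r3:Mul1,r4:Add3,r5:9
c5: CDB Add2=18; issue MUL r5<-Mul2 | r0:18,r1:2,r2:7,r3:Mul1,r4:Add3,r5:Mul2
c6: CDB Add3=-5; issue SUB r2<-Add1 | r0:18,r1:2,r2:Add1,r3:Mul1,r4:-5,r5:Mul2
c7: stall | r0:18,r1:2,r2:Add1,r3:Mul1,r4:-5,r5:Mul2
c8: stall | r0:18,r1:2,r2:Add1,r3:Mul1,r4:-5,r5:Mul2
c9: CDB Mul1=162; issue MUL r2<-Mul1 | r0:18,r1:2,r2:Mul1,r3:162,r4:-5,r5:Mul2
c10: issue SUB r3<-Add2 | r0:18,r1:2,r2:Mul1,r3:Add2,r4:-5,r5:Mul2
c11: - | r0:18,r1:2,r2:Mul1,r3:Add2,r4:-5,r5:Mul2
c12: CDB Add1=-144 | r0:18,r1:2,r2:Mul1,r3:Add2,r4:-5,r5:Mul2
c13: CDB Mul1=-810 | r0:18,r1:2,r2:-810,r3:Add2,r4:-5,r5:Mul2
c14: CDB Mul2=-810 | r0:18,r1:2,r2:-810,r3:Add2,r4:-5,r5:-810
c15: - | r0:18,r1:2,r2:-810,r3:Add2,r4:-5,r5:-810
c16: - | r0:18,r1:2,r2:-810,r3:Add2,r4:-5,r5:-810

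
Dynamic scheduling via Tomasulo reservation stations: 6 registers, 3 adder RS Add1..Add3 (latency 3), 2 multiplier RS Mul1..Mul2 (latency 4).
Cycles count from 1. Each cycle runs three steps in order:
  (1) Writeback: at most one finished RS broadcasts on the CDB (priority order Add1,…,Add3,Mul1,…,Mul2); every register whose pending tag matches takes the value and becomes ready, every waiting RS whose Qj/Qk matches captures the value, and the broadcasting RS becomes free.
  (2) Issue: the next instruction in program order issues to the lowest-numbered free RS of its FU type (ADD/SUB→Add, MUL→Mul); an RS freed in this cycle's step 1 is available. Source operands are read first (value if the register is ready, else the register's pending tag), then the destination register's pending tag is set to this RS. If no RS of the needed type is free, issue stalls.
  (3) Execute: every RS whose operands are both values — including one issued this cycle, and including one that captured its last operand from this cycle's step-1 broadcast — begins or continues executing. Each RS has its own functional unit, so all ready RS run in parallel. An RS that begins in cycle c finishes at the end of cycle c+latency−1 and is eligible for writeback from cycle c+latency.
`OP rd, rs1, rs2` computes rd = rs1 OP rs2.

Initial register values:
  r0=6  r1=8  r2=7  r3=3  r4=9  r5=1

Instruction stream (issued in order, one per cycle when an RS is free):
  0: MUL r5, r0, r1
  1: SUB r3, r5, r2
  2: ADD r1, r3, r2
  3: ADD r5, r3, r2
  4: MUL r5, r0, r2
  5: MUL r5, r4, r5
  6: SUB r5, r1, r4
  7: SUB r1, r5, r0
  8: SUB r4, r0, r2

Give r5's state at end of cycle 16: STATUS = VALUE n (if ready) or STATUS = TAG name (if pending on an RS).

c1: issue MUL r5<-Mul1 | r0:6,r1:8,r2:7,r3:3,r4:9,r5:Mul1
c2: issue SUB r3<-Add1 | r0:6,r1:8,r2:7,r3:Add1,r4:9,r5:Mul1
c3: issue ADD r1<-Add2 | r0:6,r1:Add2,r2:7,r3:Add1,r4:9,r5:Mul1
c4: issue ADD r5<-Add3 | r0:6,r1:Add2,r2:7,r3:Add1,r4:9,r5:Add3
c5: CDB Mul1=48; issue MUL r5<-Mul1 | r0:6,r1:Add2,r2:7,r3:Add1,r4:9,r5:Mul1
c6: issue MUL r5<-Mul2 | r0:6,r1:Add2,r2:7,r3:Add1,r4:9,r5:Mul2
c7: stall | r0:6,r1:Add2,r2:7,r3:Add1,r4:9,r5:Mul2
c8: CDB Add1=41; issue SUB r5<-Add1 | r0:6,r1:Add2,r2:7,r3:41,r4:9,r5:Add1
c9: CDB Mul1=42; stall | r0:6,r1:Add2,r2:7,r3:41,r4:9,r5:Add1
c10: stall | r0:6,r1:Add2,r2:7,r3:41,r4:9,r5:Add1
c11: CDB Add2=48; issue SUB r1<-Add2 | r0:6,r1:Add2,r2:7,r3:41,r4:9,r5:Add1
c12: CDB Add3=48; issue SUB r4<-Add3 | r0:6,r1:Add2,r2:7,r3:41,r4:Add3,r5:Add1
c13: CDB Mul2=378 | r0:6,r1:Add2,r2:7,r3:41,r4:Add3,r5:Add1
c14: CDB Add1=39 | r0:6,r1:Add2,r2:7,r3:41,r4:Add3,r5:39
c15: CDB Add3=-1 | r0:6,r1:Add2,r2:7,r3:41,r4:-1,r5:39
c16: - | r0:6,r1:Add2,r2:7,r3:41,r4:-1,r5:39

STATUS = VALUE 39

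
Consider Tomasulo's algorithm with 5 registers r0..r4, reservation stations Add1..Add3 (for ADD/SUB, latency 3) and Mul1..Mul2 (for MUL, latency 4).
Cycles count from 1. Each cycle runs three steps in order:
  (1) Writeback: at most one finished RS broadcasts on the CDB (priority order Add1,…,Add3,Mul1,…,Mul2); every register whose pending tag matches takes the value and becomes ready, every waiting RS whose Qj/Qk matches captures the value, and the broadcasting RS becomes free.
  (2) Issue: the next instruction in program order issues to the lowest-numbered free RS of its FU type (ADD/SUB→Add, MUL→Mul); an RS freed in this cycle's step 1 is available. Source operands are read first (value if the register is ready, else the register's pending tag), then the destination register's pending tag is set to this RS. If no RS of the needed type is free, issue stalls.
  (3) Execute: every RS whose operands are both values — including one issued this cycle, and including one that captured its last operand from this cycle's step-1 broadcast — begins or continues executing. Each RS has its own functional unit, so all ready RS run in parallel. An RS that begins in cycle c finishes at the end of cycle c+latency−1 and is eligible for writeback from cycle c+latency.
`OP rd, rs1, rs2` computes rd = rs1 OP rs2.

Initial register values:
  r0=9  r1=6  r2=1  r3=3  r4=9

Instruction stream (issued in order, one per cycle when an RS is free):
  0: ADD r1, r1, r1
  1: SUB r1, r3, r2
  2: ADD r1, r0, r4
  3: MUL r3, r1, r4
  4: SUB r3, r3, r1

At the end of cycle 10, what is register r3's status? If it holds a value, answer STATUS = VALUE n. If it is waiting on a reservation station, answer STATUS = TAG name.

STATUS = TAG Add1

cycle 1: issue ADD r1<-Add1 // r0:9,r1:Add1,r2:1,r3:3,r4:9
cycle 2: issue SUB r1<-Add2 // r0:9,r1:Add2,r2:1,r3:3,r4:9
cycle 3: issue ADD r1<-Add3 // r0:9,r1:Add3,r2:1,r3:3,r4:9
cycle 4: CDB Add1=12; issue MUL r3<-Mul1 // r0:9,r1:Add3,r2:1,r3:Mul1,r4:9
cycle 5: CDB Add2=2; issue SUB r3<-Add1 // r0:9,r1:Add3,r2:1,r3:Add1,r4:9
cycle 6: CDB Add3=18 // r0:9,r1:18,r2:1,r3:Add1,r4:9
cycle 7: - // r0:9,r1:18,r2:1,r3:Add1,r4:9
cycle 8: - // r0:9,r1:18,r2:1,r3:Add1,r4:9
cycle 9: - // r0:9,r1:18,r2:1,r3:Add1,r4:9
cycle 10: CDB Mul1=162 // r0:9,r1:18,r2:1,r3:Add1,r4:9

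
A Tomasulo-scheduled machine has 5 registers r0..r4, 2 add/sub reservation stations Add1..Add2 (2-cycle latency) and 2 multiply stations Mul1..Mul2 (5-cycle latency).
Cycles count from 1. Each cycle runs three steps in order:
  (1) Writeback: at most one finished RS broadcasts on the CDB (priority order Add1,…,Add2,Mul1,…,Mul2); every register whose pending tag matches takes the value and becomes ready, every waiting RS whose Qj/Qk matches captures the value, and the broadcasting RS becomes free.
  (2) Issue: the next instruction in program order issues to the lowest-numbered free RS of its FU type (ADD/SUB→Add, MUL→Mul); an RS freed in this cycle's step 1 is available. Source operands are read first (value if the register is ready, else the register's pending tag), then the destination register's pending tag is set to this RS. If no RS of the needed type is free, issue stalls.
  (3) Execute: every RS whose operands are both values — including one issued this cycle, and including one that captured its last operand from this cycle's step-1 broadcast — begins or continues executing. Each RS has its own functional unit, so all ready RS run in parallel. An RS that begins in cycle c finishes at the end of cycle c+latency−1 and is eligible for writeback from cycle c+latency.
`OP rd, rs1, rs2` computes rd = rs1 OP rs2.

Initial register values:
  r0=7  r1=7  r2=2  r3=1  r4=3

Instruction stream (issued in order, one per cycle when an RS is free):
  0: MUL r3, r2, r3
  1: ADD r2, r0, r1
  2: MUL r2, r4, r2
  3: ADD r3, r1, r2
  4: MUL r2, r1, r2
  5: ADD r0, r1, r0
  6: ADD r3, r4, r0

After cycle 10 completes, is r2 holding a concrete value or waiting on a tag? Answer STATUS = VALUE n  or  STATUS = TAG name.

  c1: issue MUL r3<-Mul1  regs: r0:7,r1:7,r2:2,r3:Mul1,r4:3
  c2: issue ADD r2<-Add1  regs: r0:7,r1:7,r2:Add1,r3:Mul1,r4:3
  c3: issue MUL r2<-Mul2  regs: r0:7,r1:7,r2:Mul2,r3:Mul1,r4:3
  c4: CDB Add1=14; issue ADD r3<-Add1  regs: r0:7,r1:7,r2:Mul2,r3:Add1,r4:3
  c5: stall  regs: r0:7,r1:7,r2:Mul2,r3:Add1,r4:3
  c6: CDB Mul1=2; issue MUL r2<-Mul1  regs: r0:7,r1:7,r2:Mul1,r3:Add1,r4:3
  c7: issue ADD r0<-Add2  regs: r0:Add2,r1:7,r2:Mul1,r3:Add1,r4:3
  c8: stall  regs: r0:Add2,r1:7,r2:Mul1,r3:Add1,r4:3
  c9: CDB Add2=14; issue ADD r3<-Add2  regs: r0:14,r1:7,r2:Mul1,r3:Add2,r4:3
  c10: CDB Mul2=42  regs: r0:14,r1:7,r2:Mul1,r3:Add2,r4:3

STATUS = TAG Mul1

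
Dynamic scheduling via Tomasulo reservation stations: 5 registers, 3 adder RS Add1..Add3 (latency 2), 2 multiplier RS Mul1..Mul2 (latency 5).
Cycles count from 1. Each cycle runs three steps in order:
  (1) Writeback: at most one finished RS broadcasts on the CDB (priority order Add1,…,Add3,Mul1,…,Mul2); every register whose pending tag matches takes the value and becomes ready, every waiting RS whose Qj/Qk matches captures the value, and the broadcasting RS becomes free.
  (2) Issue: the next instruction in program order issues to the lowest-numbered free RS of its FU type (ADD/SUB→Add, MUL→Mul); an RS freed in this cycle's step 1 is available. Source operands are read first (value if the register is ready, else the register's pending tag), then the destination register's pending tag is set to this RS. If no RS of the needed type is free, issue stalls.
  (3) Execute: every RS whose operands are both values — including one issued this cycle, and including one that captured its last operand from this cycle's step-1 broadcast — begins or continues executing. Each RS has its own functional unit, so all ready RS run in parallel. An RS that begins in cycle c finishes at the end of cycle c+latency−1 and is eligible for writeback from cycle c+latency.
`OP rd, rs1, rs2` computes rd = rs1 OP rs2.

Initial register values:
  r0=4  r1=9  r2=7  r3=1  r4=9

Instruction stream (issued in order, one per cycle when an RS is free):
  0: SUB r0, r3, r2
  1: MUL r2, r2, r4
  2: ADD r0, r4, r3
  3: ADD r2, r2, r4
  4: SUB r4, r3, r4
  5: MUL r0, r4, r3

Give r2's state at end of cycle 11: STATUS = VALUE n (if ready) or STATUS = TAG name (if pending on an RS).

STATUS = VALUE 72

c1: issue SUB r0<-Add1 | r0:Add1,r1:9,r2:7,r3:1,r4:9
c2: issue MUL r2<-Mul1 | r0:Add1,r1:9,r2:Mul1,r3:1,r4:9
c3: CDB Add1=-6; issue ADD r0<-Add1 | r0:Add1,r1:9,r2:Mul1,r3:1,r4:9
c4: issue ADD r2<-Add2 | r0:Add1,r1:9,r2:Add2,r3:1,r4:9
c5: CDB Add1=10; issue SUB r4<-Add1 | r0:10,r1:9,r2:Add2,r3:1,r4:Add1
c6: issue MUL r0<-Mul2 | r0:Mul2,r1:9,r2:Add2,r3:1,r4:Add1
c7: CDB Add1=-8 | r0:Mul2,r1:9,r2:Add2,r3:1,r4:-8
c8: CDB Mul1=63 | r0:Mul2,r1:9,r2:Add2,r3:1,r4:-8
c9: - | r0:Mul2,r1:9,r2:Add2,r3:1,r4:-8
c10: CDB Add2=72 | r0:Mul2,r1:9,r2:72,r3:1,r4:-8
c11: - | r0:Mul2,r1:9,r2:72,r3:1,r4:-8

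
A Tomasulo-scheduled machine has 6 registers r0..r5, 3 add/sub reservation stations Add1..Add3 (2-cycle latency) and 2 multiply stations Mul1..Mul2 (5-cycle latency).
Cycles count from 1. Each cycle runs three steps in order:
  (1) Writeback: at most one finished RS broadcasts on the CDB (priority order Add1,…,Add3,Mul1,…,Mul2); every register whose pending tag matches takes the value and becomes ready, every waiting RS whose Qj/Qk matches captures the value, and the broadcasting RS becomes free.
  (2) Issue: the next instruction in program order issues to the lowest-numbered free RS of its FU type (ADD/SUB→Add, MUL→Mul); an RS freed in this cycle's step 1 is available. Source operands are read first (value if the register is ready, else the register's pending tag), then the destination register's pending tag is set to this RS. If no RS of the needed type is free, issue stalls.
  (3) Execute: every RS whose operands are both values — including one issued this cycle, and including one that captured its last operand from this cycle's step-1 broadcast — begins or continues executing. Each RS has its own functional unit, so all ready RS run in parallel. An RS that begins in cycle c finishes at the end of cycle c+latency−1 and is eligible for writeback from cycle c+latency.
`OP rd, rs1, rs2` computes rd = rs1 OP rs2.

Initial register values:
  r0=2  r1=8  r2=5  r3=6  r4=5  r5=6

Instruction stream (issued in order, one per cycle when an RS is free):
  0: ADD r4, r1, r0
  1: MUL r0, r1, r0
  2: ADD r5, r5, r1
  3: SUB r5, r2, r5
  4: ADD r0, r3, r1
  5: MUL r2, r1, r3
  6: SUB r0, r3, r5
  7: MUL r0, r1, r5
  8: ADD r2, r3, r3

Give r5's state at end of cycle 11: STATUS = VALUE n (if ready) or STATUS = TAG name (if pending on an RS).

cycle 1: issue ADD r4<-Add1 // r0:2,r1:8,r2:5,r3:6,r4:Add1,r5:6
cycle 2: issue MUL r0<-Mul1 // r0:Mul1,r1:8,r2:5,r3:6,r4:Add1,r5:6
cycle 3: CDB Add1=10; issue ADD r5<-Add1 // r0:Mul1,r1:8,r2:5,r3:6,r4:10,r5:Add1
cycle 4: issue SUB r5<-Add2 // r0:Mul1,r1:8,r2:5,r3:6,r4:10,r5:Add2
cycle 5: CDB Add1=14; issue ADD r0<-Add1 // r0:Add1,r1:8,r2:5,r3:6,r4:10,r5:Add2
cycle 6: issue MUL r2<-Mul2 // r0:Add1,r1:8,r2:Mul2,r3:6,r4:10,r5:Add2
cycle 7: CDB Add1=14; issue SUB r0<-Add1 // r0:Add1,r1:8,r2:Mul2,r3:6,r4:10,r5:Add2
cycle 8: CDB Add2=-9; stall // r0:Add1,r1:8,r2:Mul2,r3:6,r4:10,r5:-9
cycle 9: CDB Mul1=16; issue MUL r0<-Mul1 // r0:Mul1,r1:8,r2:Mul2,r3:6,r4:10,r5:-9
cycle 10: CDB Add1=15; issue ADD r2<-Add1 // r0:Mul1,r1:8,r2:Add1,r3:6,r4:10,r5:-9
cycle 11: CDB Mul2=48 // r0:Mul1,r1:8,r2:Add1,r3:6,r4:10,r5:-9

STATUS = VALUE -9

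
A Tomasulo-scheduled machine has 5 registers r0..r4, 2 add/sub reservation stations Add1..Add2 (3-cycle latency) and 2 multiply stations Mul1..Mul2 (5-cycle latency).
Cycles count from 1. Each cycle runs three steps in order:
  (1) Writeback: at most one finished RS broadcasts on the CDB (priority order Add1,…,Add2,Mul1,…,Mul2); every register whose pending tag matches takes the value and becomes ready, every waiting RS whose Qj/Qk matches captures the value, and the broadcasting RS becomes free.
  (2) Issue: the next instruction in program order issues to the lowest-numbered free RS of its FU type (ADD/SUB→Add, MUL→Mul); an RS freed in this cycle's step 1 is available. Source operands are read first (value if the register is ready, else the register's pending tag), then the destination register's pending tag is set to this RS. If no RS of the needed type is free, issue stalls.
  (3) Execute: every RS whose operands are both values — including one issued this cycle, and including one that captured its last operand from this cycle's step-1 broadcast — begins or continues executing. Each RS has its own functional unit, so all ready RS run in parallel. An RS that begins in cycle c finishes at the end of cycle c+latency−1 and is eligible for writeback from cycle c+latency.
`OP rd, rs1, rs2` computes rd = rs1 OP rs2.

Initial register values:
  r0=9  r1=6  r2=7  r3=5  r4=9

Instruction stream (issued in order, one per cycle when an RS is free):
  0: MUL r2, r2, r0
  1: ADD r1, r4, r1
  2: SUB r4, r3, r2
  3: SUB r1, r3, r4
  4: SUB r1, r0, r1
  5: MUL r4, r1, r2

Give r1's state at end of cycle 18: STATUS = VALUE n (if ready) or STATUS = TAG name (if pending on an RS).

STATUS = VALUE -54

cycle 1: issue MUL r2<-Mul1 // r0:9,r1:6,r2:Mul1,r3:5,r4:9
cycle 2: issue ADD r1<-Add1 // r0:9,r1:Add1,r2:Mul1,r3:5,r4:9
cycle 3: issue SUB r4<-Add2 // r0:9,r1:Add1,r2:Mul1,r3:5,r4:Add2
cycle 4: stall // r0:9,r1:Add1,r2:Mul1,r3:5,r4:Add2
cycle 5: CDB Add1=15; issue SUB r1<-Add1 // r0:9,r1:Add1,r2:Mul1,r3:5,r4:Add2
cycle 6: CDB Mul1=63; stall // r0:9,r1:Add1,r2:63,r3:5,r4:Add2
cycle 7: stall // r0:9,r1:Add1,r2:63,r3:5,r4:Add2
cycle 8: stall // r0:9,r1:Add1,r2:63,r3:5,r4:Add2
cycle 9: CDB Add2=-58; issue SUB r1<-Add2 // r0:9,r1:Add2,r2:63,r3:5,r4:-58
cycle 10: issue MUL r4<-Mul1 // r0:9,r1:Add2,r2:63,r3:5,r4:Mul1
cycle 11: - // r0:9,r1:Add2,r2:63,r3:5,r4:Mul1
cycle 12: CDB Add1=63 // r0:9,r1:Add2,r2:63,r3:5,r4:Mul1
cycle 13: - // r0:9,r1:Add2,r2:63,r3:5,r4:Mul1
cycle 14: - // r0:9,r1:Add2,r2:63,r3:5,r4:Mul1
cycle 15: CDB Add2=-54 // r0:9,r1:-54,r2:63,r3:5,r4:Mul1
cycle 16: - // r0:9,r1:-54,r2:63,r3:5,r4:Mul1
cycle 17: - // r0:9,r1:-54,r2:63,r3:5,r4:Mul1
cycle 18: - // r0:9,r1:-54,r2:63,r3:5,r4:Mul1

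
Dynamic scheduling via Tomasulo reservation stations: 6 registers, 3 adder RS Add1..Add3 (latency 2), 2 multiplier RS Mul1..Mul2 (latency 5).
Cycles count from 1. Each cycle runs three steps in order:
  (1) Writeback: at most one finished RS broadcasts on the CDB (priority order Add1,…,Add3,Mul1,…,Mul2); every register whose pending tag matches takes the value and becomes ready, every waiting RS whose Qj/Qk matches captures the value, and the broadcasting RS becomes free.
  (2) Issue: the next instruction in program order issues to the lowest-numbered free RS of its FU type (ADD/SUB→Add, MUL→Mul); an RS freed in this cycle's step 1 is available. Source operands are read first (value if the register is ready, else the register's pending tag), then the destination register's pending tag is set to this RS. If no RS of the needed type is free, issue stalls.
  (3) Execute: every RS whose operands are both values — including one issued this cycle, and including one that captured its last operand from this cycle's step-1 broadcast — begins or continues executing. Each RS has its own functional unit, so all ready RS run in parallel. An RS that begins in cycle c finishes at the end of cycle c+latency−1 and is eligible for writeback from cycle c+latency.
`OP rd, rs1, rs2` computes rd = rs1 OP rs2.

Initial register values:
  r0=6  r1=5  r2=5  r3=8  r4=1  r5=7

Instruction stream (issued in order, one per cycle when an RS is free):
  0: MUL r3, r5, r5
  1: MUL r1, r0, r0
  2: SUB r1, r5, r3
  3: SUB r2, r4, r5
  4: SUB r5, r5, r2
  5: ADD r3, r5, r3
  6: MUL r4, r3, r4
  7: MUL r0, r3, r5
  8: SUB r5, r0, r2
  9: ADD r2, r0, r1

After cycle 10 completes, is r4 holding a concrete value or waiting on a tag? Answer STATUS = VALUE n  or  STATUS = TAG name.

STATUS = TAG Mul1

  c1: issue MUL r3<-Mul1  regs: r0:6,r1:5,r2:5,r3:Mul1,r4:1,r5:7
  c2: issue MUL r1<-Mul2  regs: r0:6,r1:Mul2,r2:5,r3:Mul1,r4:1,r5:7
  c3: issue SUB r1<-Add1  regs: r0:6,r1:Add1,r2:5,r3:Mul1,r4:1,r5:7
  c4: issue SUB r2<-Add2  regs: r0:6,r1:Add1,r2:Add2,r3:Mul1,r4:1,r5:7
  c5: issue SUB r5<-Add3  regs: r0:6,r1:Add1,r2:Add2,r3:Mul1,r4:1,r5:Add3
  c6: CDB Add2=-6; issue ADD r3<-Add2  regs: r0:6,r1:Add1,r2:-6,r3:Add2,r4:1,r5:Add3
  c7: CDB Mul1=49; issue MUL r4<-Mul1  regs: r0:6,r1:Add1,r2:-6,r3:Add2,r4:Mul1,r5:Add3
  c8: CDB Add3=13; stall  regs: r0:6,r1:Add1,r2:-6,r3:Add2,r4:Mul1,r5:13
  c9: CDB Add1=-42; stall  regs: r0:6,r1:-42,r2:-6,r3:Add2,r4:Mul1,r5:13
  c10: CDB Add2=62; stall  regs: r0:6,r1:-42,r2:-6,r3:62,r4:Mul1,r5:13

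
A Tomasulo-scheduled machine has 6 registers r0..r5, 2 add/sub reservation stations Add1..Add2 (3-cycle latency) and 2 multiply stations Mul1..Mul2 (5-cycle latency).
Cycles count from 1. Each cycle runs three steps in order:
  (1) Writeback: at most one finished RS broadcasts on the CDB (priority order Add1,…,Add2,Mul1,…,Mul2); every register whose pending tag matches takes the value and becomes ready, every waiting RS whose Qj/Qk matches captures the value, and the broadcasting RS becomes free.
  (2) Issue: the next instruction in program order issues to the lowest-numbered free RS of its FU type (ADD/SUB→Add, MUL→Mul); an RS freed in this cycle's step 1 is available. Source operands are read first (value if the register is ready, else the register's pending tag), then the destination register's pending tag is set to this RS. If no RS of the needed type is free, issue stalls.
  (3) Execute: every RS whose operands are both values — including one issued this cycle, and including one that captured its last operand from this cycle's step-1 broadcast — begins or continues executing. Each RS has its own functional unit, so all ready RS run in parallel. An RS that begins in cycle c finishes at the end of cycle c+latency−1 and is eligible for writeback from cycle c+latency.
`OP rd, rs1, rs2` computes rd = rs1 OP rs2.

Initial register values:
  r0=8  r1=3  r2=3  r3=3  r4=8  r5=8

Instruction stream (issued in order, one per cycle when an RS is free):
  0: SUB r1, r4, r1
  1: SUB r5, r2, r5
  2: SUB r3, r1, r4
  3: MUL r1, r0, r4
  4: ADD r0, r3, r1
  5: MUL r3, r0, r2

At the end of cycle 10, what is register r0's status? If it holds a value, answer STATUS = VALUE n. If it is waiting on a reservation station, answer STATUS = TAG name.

c1: issue SUB r1<-Add1 | r0:8,r1:Add1,r2:3,r3:3,r4:8,r5:8
c2: issue SUB r5<-Add2 | r0:8,r1:Add1,r2:3,r3:3,r4:8,r5:Add2
c3: stall | r0:8,r1:Add1,r2:3,r3:3,r4:8,r5:Add2
c4: CDB Add1=5; issue SUB r3<-Add1 | r0:8,r1:5,r2:3,r3:Add1,r4:8,r5:Add2
c5: CDB Add2=-5; issue MUL r1<-Mul1 | r0:8,r1:Mul1,r2:3,r3:Add1,r4:8,r5:-5
c6: issue ADD r0<-Add2 | r0:Add2,r1:Mul1,r2:3,r3:Add1,r4:8,r5:-5
c7: CDB Add1=-3; issue MUL r3<-Mul2 | r0:Add2,r1:Mul1,r2:3,r3:Mul2,r4:8,r5:-5
c8: - | r0:Add2,r1:Mul1,r2:3,r3:Mul2,r4:8,r5:-5
c9: - | r0:Add2,r1:Mul1,r2:3,r3:Mul2,r4:8,r5:-5
c10: CDB Mul1=64 | r0:Add2,r1:64,r2:3,r3:Mul2,r4:8,r5:-5

STATUS = TAG Add2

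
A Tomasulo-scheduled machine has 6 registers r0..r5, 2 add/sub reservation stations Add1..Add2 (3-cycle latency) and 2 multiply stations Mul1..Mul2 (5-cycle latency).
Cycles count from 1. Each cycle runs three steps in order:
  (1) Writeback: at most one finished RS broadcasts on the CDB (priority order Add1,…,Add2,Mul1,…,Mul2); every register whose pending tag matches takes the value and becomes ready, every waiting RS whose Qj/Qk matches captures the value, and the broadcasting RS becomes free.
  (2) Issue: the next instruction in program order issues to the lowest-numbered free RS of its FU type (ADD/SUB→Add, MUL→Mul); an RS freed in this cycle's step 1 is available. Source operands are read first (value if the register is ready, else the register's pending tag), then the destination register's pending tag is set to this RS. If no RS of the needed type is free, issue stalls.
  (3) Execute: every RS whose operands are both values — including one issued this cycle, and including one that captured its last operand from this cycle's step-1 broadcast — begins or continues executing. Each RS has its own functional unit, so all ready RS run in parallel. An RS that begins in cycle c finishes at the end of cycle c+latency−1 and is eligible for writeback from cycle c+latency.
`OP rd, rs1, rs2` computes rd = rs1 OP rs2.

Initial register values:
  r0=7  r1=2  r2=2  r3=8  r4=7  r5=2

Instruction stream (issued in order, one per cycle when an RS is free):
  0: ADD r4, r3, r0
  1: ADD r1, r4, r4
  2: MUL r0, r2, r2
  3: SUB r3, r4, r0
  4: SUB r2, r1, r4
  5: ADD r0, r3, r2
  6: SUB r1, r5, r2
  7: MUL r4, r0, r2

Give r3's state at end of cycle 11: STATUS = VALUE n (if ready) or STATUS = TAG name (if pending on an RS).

STATUS = VALUE 11

cycle 1: issue ADD r4<-Add1 // r0:7,r1:2,r2:2,r3:8,r4:Add1,r5:2
cycle 2: issue ADD r1<-Add2 // r0:7,r1:Add2,r2:2,r3:8,r4:Add1,r5:2
cycle 3: issue MUL r0<-Mul1 // r0:Mul1,r1:Add2,r2:2,r3:8,r4:Add1,r5:2
cycle 4: CDB Add1=15; issue SUB r3<-Add1 // r0:Mul1,r1:Add2,r2:2,r3:Add1,r4:15,r5:2
cycle 5: stall // r0:Mul1,r1:Add2,r2:2,r3:Add1,r4:15,r5:2
cycle 6: stall // r0:Mul1,r1:Add2,r2:2,r3:Add1,r4:15,r5:2
cycle 7: CDB Add2=30; issue SUB r2<-Add2 // r0:Mul1,r1:30,r2:Add2,r3:Add1,r4:15,r5:2
cycle 8: CDB Mul1=4; stall // r0:4,r1:30,r2:Add2,r3:Add1,r4:15,r5:2
cycle 9: stall // r0:4,r1:30,r2:Add2,r3:Add1,r4:15,r5:2
cycle 10: CDB Add2=15; issue ADD r0<-Add2 // r0:Add2,r1:30,r2:15,r3:Add1,r4:15,r5:2
cycle 11: CDB Add1=11; issue SUB r1<-Add1 // r0:Add2,r1:Add1,r2:15,r3:11,r4:15,r5:2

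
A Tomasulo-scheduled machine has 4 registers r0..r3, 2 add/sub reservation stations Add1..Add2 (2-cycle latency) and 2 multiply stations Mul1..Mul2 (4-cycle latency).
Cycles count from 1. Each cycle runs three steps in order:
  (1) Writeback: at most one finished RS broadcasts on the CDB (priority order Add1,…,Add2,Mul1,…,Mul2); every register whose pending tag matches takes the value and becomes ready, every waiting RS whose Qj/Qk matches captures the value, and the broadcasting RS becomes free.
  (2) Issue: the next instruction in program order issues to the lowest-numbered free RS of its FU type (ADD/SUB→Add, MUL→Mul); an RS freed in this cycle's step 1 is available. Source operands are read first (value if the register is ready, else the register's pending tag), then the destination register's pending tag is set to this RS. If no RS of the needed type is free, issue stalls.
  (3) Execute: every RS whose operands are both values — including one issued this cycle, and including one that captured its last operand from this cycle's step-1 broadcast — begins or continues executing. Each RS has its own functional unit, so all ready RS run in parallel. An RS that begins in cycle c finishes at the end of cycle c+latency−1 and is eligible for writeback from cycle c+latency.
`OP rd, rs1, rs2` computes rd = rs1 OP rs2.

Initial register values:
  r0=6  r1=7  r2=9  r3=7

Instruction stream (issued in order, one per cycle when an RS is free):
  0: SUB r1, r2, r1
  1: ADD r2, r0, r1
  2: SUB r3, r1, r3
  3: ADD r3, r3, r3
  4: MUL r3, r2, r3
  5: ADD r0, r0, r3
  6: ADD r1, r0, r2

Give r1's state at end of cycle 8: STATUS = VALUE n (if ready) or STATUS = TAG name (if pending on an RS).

  c1: issue SUB r1<-Add1  regs: r0:6,r1:Add1,r2:9,r3:7
  c2: issue ADD r2<-Add2  regs: r0:6,r1:Add1,r2:Add2,r3:7
  c3: CDB Add1=2; issue SUB r3<-Add1  regs: r0:6,r1:2,r2:Add2,r3:Add1
  c4: stall  regs: r0:6,r1:2,r2:Add2,r3:Add1
  c5: CDB Add1=-5; issue ADD r3<-Add1  regs: r0:6,r1:2,r2:Add2,r3:Add1
  c6: CDB Add2=8; issue MUL r3<-Mul1  regs: r0:6,r1:2,r2:8,r3:Mul1
  c7: CDB Add1=-10; issue ADD r0<-Add1  regs: r0:Add1,r1:2,r2:8,r3:Mul1
  c8: issue ADD r1<-Add2  regs: r0:Add1,r1:Add2,r2:8,r3:Mul1

STATUS = TAG Add2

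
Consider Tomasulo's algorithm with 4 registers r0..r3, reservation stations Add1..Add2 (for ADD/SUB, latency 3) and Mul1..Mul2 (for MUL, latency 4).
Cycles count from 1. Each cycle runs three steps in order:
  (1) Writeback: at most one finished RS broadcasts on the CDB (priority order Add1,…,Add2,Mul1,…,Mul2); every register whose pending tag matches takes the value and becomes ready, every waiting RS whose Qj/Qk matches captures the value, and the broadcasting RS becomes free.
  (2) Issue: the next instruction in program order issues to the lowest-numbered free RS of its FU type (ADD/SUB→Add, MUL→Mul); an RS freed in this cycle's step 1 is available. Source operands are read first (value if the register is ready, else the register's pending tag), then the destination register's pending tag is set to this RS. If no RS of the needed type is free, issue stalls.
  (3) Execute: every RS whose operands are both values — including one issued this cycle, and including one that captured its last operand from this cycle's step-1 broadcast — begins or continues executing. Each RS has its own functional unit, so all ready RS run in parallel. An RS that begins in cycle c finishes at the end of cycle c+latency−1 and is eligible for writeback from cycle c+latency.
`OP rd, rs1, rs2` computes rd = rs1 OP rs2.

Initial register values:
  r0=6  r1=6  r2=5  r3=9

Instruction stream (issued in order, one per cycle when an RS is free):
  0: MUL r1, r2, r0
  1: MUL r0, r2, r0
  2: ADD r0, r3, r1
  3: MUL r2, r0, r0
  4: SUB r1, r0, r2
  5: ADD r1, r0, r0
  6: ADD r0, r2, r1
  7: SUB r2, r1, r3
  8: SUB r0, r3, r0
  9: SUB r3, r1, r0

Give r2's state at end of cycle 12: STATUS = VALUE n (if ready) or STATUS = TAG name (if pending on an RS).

  c1: issue MUL r1<-Mul1  regs: r0:6,r1:Mul1,r2:5,r3:9
  c2: issue MUL r0<-Mul2  regs: r0:Mul2,r1:Mul1,r2:5,r3:9
  c3: issue ADD r0<-Add1  regs: r0:Add1,r1:Mul1,r2:5,r3:9
  c4: stall  regs: r0:Add1,r1:Mul1,r2:5,r3:9
  c5: CDB Mul1=30; issue MUL r2<-Mul1  regs: r0:Add1,r1:30,r2:Mul1,r3:9
  c6: CDB Mul2=30; issue SUB r1<-Add2  regs: r0:Add1,r1:Add2,r2:Mul1,r3:9
  c7: stall  regs: r0:Add1,r1:Add2,r2:Mul1,r3:9
  c8: CDB Add1=39; issue ADD r1<-Add1  regs: r0:39,r1:Add1,r2:Mul1,r3:9
  c9: stall  regs: r0:39,r1:Add1,r2:Mul1,r3:9
  c10: stall  regs: r0:39,r1:Add1,r2:Mul1,r3:9
  c11: CDB Add1=78; issue ADD r0<-Add1  regs: r0:Add1,r1:78,r2:Mul1,r3:9
  c12: CDB Mul1=1521; stall  regs: r0:Add1,r1:78,r2:1521,r3:9

STATUS = VALUE 1521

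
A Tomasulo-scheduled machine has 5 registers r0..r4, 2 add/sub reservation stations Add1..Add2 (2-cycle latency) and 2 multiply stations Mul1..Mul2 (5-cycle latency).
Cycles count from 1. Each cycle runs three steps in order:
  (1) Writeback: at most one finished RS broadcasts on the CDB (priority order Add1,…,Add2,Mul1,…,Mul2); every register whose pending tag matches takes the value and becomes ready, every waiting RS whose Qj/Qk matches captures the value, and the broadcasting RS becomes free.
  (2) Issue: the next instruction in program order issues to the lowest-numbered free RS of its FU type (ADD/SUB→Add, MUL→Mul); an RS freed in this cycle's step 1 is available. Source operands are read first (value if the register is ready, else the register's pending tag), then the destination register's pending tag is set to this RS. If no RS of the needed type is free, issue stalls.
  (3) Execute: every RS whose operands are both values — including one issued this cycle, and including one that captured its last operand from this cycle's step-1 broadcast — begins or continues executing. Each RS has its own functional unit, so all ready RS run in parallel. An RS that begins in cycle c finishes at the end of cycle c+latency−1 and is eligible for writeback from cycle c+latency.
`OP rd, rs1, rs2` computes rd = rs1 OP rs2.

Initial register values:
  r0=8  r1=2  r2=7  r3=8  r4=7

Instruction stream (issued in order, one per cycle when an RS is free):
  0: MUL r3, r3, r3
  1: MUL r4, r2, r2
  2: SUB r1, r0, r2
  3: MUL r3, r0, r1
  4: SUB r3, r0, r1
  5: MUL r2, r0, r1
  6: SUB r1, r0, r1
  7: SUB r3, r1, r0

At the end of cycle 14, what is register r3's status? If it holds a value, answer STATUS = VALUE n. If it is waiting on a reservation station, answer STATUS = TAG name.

c1: issue MUL r3<-Mul1 | r0:8,r1:2,r2:7,r3:Mul1,r4:7
c2: issue MUL r4<-Mul2 | r0:8,r1:2,r2:7,r3:Mul1,r4:Mul2
c3: issue SUB r1<-Add1 | r0:8,r1:Add1,r2:7,r3:Mul1,r4:Mul2
c4: stall | r0:8,r1:Add1,r2:7,r3:Mul1,r4:Mul2
c5: CDB Add1=1; stall | r0:8,r1:1,r2:7,r3:Mul1,r4:Mul2
c6: CDB Mul1=64; issue MUL r3<-Mul1 | r0:8,r1:1,r2:7,r3:Mul1,r4:Mul2
c7: CDB Mul2=49; issue SUB r3<-Add1 | r0:8,r1:1,r2:7,r3:Add1,r4:49
c8: issue MUL r2<-Mul2 | r0:8,r1:1,r2:Mul2,r3:Add1,r4:49
c9: CDB Add1=7; issue SUB r1<-Add1 | r0:8,r1:Add1,r2:Mul2,r3:7,r4:49
c10: issue SUB r3<-Add2 | r0:8,r1:Add1,r2:Mul2,r3:Add2,r4:49
c11: CDB Add1=7 | r0:8,r1:7,r2:Mul2,r3:Add2,r4:49
c12: CDB Mul1=8 | r0:8,r1:7,r2:Mul2,r3:Add2,r4:49
c13: CDB Add2=-1 | r0:8,r1:7,r2:Mul2,r3:-1,r4:49
c14: CDB Mul2=8 | r0:8,r1:7,r2:8,r3:-1,r4:49

STATUS = VALUE -1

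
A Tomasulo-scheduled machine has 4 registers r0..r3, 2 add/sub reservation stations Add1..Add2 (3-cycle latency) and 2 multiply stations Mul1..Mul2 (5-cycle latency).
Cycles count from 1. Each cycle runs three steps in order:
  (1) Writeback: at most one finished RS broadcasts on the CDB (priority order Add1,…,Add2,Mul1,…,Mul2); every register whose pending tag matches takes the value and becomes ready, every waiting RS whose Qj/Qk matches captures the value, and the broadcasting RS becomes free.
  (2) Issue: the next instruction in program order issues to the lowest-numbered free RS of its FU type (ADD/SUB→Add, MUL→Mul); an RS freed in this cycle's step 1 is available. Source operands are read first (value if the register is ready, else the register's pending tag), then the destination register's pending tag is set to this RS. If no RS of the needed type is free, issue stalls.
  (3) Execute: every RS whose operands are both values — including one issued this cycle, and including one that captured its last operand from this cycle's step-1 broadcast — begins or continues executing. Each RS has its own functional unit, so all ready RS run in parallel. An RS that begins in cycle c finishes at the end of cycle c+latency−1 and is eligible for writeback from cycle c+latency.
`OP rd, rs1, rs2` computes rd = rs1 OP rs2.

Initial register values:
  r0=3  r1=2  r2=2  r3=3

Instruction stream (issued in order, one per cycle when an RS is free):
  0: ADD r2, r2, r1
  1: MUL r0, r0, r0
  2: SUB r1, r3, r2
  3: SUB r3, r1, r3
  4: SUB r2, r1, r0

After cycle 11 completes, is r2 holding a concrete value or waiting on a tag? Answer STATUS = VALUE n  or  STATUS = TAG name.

  c1: issue ADD r2<-Add1  regs: r0:3,r1:2,r2:Add1,r3:3
  c2: issue MUL r0<-Mul1  regs: r0:Mul1,r1:2,r2:Add1,r3:3
  c3: issue SUB r1<-Add2  regs: r0:Mul1,r1:Add2,r2:Add1,r3:3
  c4: CDB Add1=4; issue SUB r3<-Add1  regs: r0:Mul1,r1:Add2,r2:4,r3:Add1
  c5: stall  regs: r0:Mul1,r1:Add2,r2:4,r3:Add1
  c6: stall  regs: r0:Mul1,r1:Add2,r2:4,r3:Add1
  c7: CDB Add2=-1; issue SUB r2<-Add2  regs: r0:Mul1,r1:-1,r2:Add2,r3:Add1
  c8: CDB Mul1=9  regs: r0:9,r1:-1,r2:Add2,r3:Add1
  c9: -  regs: r0:9,r1:-1,r2:Add2,r3:Add1
  c10: CDB Add1=-4  regs: r0:9,r1:-1,r2:Add2,r3:-4
  c11: CDB Add2=-10  regs: r0:9,r1:-1,r2:-10,r3:-4

STATUS = VALUE -10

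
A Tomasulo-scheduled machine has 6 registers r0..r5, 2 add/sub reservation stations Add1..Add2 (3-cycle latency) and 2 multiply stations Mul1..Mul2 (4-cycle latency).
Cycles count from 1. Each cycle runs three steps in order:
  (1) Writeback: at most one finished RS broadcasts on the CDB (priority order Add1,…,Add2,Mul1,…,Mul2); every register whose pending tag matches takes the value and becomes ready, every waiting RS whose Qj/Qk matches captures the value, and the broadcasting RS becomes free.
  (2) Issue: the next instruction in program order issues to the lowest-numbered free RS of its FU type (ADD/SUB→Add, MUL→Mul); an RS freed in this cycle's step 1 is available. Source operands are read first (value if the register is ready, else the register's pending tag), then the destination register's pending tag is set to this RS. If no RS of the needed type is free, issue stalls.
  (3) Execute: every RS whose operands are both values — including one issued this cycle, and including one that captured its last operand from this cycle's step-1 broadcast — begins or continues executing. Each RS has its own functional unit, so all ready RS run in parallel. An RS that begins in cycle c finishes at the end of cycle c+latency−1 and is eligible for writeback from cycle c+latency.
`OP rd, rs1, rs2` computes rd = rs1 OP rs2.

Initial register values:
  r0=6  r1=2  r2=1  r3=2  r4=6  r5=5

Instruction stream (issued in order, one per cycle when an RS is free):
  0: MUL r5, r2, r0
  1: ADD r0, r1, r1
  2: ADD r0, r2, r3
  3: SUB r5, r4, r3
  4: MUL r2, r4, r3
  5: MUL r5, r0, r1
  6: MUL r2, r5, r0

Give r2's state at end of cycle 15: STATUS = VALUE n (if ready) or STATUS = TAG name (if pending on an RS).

STATUS = VALUE 18

  c1: issue MUL r5<-Mul1  regs: r0:6,r1:2,r2:1,r3:2,r4:6,r5:Mul1
  c2: issue ADD r0<-Add1  regs: r0:Add1,r1:2,r2:1,r3:2,r4:6,r5:Mul1
  c3: issue ADD r0<-Add2  regs: r0:Add2,r1:2,r2:1,r3:2,r4:6,r5:Mul1
  c4: stall  regs: r0:Add2,r1:2,r2:1,r3:2,r4:6,r5:Mul1
  c5: CDB Add1=4; issue SUB r5<-Add1  regs: r0:Add2,r1:2,r2:1,r3:2,r4:6,r5:Add1
  c6: CDB Add2=3; issue MUL r2<-Mul2  regs: r0:3,r1:2,r2:Mul2,r3:2,r4:6,r5:Add1
  c7: CDB Mul1=6; issue MUL r5<-Mul1  regs: r0:3,r1:2,r2:Mul2,r3:2,r4:6,r5:Mul1
  c8: CDB Add1=4; stall  regs: r0:3,r1:2,r2:Mul2,r3:2,r4:6,r5:Mul1
  c9: stall  regs: r0:3,r1:2,r2:Mul2,r3:2,r4:6,r5:Mul1
  c10: CDB Mul2=12; issue MUL r2<-Mul2  regs: r0:3,r1:2,r2:Mul2,r3:2,r4:6,r5:Mul1
  c11: CDB Mul1=6  regs: r0:3,r1:2,r2:Mul2,r3:2,r4:6,r5:6
  c12: -  regs: r0:3,r1:2,r2:Mul2,r3:2,r4:6,r5:6
  c13: -  regs: r0:3,r1:2,r2:Mul2,r3:2,r4:6,r5:6
  c14: -  regs: r0:3,r1:2,r2:Mul2,r3:2,r4:6,r5:6
  c15: CDB Mul2=18  regs: r0:3,r1:2,r2:18,r3:2,r4:6,r5:6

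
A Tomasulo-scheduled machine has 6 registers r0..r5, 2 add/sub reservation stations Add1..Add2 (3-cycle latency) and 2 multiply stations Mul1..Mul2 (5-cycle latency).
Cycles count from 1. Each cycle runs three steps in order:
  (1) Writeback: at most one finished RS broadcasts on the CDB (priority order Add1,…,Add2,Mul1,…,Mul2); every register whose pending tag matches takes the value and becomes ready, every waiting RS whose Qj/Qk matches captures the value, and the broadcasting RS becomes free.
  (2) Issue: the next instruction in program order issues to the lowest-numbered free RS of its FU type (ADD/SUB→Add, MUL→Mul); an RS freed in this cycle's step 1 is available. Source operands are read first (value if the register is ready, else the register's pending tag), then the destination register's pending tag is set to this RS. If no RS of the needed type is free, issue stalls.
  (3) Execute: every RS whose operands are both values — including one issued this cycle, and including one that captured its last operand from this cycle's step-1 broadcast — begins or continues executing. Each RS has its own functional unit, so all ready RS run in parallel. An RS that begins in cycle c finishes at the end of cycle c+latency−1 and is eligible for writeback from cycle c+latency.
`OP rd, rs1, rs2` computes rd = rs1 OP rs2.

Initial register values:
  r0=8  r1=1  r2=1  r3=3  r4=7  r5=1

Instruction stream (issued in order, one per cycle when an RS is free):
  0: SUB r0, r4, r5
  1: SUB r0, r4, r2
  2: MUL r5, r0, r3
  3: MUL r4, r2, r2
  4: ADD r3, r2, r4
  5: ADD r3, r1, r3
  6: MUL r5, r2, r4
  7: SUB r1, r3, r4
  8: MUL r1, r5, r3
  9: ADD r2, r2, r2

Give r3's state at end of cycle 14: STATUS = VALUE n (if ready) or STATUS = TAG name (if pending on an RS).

STATUS = TAG Add2

  c1: issue SUB r0<-Add1  regs: r0:Add1,r1:1,r2:1,r3:3,r4:7,r5:1
  c2: issue SUB r0<-Add2  regs: r0:Add2,r1:1,r2:1,r3:3,r4:7,r5:1
  c3: issue MUL r5<-Mul1  regs: r0:Add2,r1:1,r2:1,r3:3,r4:7,r5:Mul1
  c4: CDB Add1=6; issue MUL r4<-Mul2  regs: r0:Add2,r1:1,r2:1,r3:3,r4:Mul2,r5:Mul1
  c5: CDB Add2=6; issue ADD r3<-Add1  regs: r0:6,r1:1,r2:1,r3:Add1,r4:Mul2,r5:Mul1
  c6: issue ADD r3<-Add2  regs: r0:6,r1:1,r2:1,r3:Add2,r4:Mul2,r5:Mul1
  c7: stall  regs: r0:6,r1:1,r2:1,r3:Add2,r4:Mul2,r5:Mul1
  c8: stall  regs: r0:6,r1:1,r2:1,r3:Add2,r4:Mul2,r5:Mul1
  c9: CDB Mul2=1; issue MUL r5<-Mul2  regs: r0:6,r1:1,r2:1,r3:Add2,r4:1,r5:Mul2
  c10: CDB Mul1=18; stall  regs: r0:6,r1:1,r2:1,r3:Add2,r4:1,r5:Mul2
  c11: stall  regs: r0:6,r1:1,r2:1,r3:Add2,r4:1,r5:Mul2
  c12: CDB Add1=2; issue SUB r1<-Add1  regs: r0:6,r1:Add1,r2:1,r3:Add2,r4:1,r5:Mul2
  c13: issue MUL r1<-Mul1  regs: r0:6,r1:Mul1,r2:1,r3:Add2,r4:1,r5:Mul2
  c14: CDB Mul2=1; stall  regs: r0:6,r1:Mul1,r2:1,r3:Add2,r4:1,r5:1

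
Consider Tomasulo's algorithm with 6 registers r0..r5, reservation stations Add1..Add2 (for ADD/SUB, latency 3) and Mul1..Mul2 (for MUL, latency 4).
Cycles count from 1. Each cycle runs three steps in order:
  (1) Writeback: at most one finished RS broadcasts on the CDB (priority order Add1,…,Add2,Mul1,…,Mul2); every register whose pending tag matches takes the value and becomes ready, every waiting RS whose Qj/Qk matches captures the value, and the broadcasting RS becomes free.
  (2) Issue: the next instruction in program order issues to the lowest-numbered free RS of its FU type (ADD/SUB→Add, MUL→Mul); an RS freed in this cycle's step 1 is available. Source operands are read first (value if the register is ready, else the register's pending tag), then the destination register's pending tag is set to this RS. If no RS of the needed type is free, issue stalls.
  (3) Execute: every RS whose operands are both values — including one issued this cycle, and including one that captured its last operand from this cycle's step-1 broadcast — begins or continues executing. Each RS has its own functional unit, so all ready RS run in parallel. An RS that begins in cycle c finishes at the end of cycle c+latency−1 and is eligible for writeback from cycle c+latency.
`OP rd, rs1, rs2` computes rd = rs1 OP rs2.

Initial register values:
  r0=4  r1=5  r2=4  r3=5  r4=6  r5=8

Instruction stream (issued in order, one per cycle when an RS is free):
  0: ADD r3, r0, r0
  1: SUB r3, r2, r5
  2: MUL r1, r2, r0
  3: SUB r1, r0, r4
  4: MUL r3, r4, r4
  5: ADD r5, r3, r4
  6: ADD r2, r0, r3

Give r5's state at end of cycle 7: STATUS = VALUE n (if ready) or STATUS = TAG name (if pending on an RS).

STATUS = TAG Add2

cycle 1: issue ADD r3<-Add1 // r0:4,r1:5,r2:4,r3:Add1,r4:6,r5:8
cycle 2: issue SUB r3<-Add2 // r0:4,r1:5,r2:4,r3:Add2,r4:6,r5:8
cycle 3: issue MUL r1<-Mul1 // r0:4,r1:Mul1,r2:4,r3:Add2,r4:6,r5:8
cycle 4: CDB Add1=8; issue SUB r1<-Add1 // r0:4,r1:Add1,r2:4,r3:Add2,r4:6,r5:8
cycle 5: CDB Add2=-4; issue MUL r3<-Mul2 // r0:4,r1:Add1,r2:4,r3:Mul2,r4:6,r5:8
cycle 6: issue ADD r5<-Add2 // r0:4,r1:Add1,r2:4,r3:Mul2,r4:6,r5:Add2
cycle 7: CDB Add1=-2; issue ADD r2<-Add1 // r0:4,r1:-2,r2:Add1,r3:Mul2,r4:6,r5:Add2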